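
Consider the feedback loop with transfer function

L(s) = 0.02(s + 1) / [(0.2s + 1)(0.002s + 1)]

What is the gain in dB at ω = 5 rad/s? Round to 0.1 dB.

At ω = 5 rad/s:
zero (1 + j5·1) = 1 + j5 → |·| ≈ 5.099, ∠ ≈ 78.69°
pole (1 + j5·0.2) = 1 + j1 → |·| ≈ 1.4142, ∠ ≈ 45.00°
pole (1 + j5·0.002) = 1 + j0.01 → |·| ≈ 1, ∠ ≈ 0.57°
|L| = 0.02 · 5.099 / (1.4142 · 1) ≈ 0.072111
Gain = 20 log₁₀(0.072111) ≈ -22.84 dB

-22.8 dB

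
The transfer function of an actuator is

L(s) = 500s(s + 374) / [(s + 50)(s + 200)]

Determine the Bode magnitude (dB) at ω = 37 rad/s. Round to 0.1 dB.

54.8 dB

At s = jω = j37:
zero (s+374): 374 + j37 → |·| = √(374²+37²) = √141245 ≈ 375.83, ∠ = arctan(37/374) ≈ 5.65°
zero at origin: s = j37 → |·| = 37, ∠ = 90.00°
pole (s+50): 50 + j37 → |·| = √(50²+37²) = √3869 ≈ 62.201, ∠ = arctan(37/50) ≈ 36.50°
pole (s+200): 200 + j37 → |·| = √(200²+37²) = √41369 ≈ 203.39, ∠ = arctan(37/200) ≈ 10.48°
|L| = 500 · 13906 / 12651 ≈ 549.6
Gain = 20 log₁₀(549.6) ≈ 54.80 dB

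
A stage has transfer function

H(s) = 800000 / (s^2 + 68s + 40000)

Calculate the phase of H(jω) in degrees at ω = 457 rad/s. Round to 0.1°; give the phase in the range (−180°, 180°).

At s = jω = j457:
quadratic: (j457)² + 68·j457 + 40000 = -168849 + j31076 → |·| ≈ 1.7168e+05, ∠ ≈ 169.57°
∠H = 0.00° − 169.57° = -169.57°

-169.6°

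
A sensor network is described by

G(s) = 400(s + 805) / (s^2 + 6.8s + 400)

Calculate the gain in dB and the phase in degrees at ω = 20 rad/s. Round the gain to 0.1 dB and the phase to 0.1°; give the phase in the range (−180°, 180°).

At s = jω = j20:
zero (s+805): 805 + j20 → |·| = √(805²+20²) = √648425 ≈ 805.25, ∠ = arctan(20/805) ≈ 1.42°
quadratic: (j20)² + 6.8·j20 + 400 = 0 + j136 → |·| ≈ 136, ∠ ≈ 90.00°
|G| = 400 · 805.25 / 136 ≈ 2368.4
Gain = 20 log₁₀(2368.4) ≈ 67.49 dB
∠G = 1.42° − 90.00° = -88.58°

67.5 dB, -88.6°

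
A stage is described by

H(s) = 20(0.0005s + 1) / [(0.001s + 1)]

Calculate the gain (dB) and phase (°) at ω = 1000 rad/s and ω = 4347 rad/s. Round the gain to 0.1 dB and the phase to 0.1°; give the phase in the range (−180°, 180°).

ω = 1000: 24.0 dB, -18.4°; ω = 4347: 20.6 dB, -11.8°

At ω = 1000 rad/s:
zero (1 + j1000·0.0005) = 1 + j0.5 → |·| ≈ 1.118, ∠ ≈ 26.57°
pole (1 + j1000·0.001) = 1 + j1 → |·| ≈ 1.4142, ∠ ≈ 45.00°
|H| = 20 · 1.118 / (1.4142) ≈ 15.811
Gain = 20 log₁₀(15.811) ≈ 23.98 dB
∠H = (26.57°) − (45.00°) = -18.43°

At ω = 4347 rad/s:
zero (1 + j4347·0.0005) = 1 + j2.1735 → |·| ≈ 2.3925, ∠ ≈ 65.29°
pole (1 + j4347·0.001) = 1 + j4.347 → |·| ≈ 4.4605, ∠ ≈ 77.04°
|H| = 20 · 2.3925 / (4.4605) ≈ 10.727
Gain = 20 log₁₀(10.727) ≈ 20.61 dB
∠H = (65.29°) − (77.04°) = -11.75°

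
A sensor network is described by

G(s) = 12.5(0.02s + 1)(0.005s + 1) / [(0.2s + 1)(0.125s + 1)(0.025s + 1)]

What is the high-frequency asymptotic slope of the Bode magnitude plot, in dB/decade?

-20 dB/decade

Each pole contributes −20 dB/decade at high frequency; each zero contributes +20 dB/decade.
Net: 2 zero(s) − 3 pole(s) → -20 dB/decade.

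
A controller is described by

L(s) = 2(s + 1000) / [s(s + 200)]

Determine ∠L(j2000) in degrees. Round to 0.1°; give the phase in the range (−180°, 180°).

At s = jω = j2000:
zero (s+1000): 1000 + j2000 → |·| = √(1000²+2000²) = √5000000 ≈ 2236.1, ∠ = arctan(2000/1000) ≈ 63.43°
pole (s+200): 200 + j2000 → |·| = √(200²+2000²) = √4040000 ≈ 2010, ∠ = arctan(2000/200) ≈ 84.29°
pole at origin: |s| = 2000, ∠ = 90.00° (in denominator)
∠L = 63.43° − 174.29° = -110.86°

-110.9°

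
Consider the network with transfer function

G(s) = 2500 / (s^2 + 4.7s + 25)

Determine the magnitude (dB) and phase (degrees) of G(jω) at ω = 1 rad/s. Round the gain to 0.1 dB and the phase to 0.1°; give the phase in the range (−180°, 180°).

At s = jω = j1:
quadratic: (j1)² + 4.7·j1 + 25 = 24 + j4.7 → |·| ≈ 24.456, ∠ ≈ 11.08°
|G| = 2500 / 24.456 ≈ 102.22
Gain = 20 log₁₀(102.22) ≈ 40.19 dB
∠G = 0.00° − 11.08° = -11.08°

40.2 dB, -11.1°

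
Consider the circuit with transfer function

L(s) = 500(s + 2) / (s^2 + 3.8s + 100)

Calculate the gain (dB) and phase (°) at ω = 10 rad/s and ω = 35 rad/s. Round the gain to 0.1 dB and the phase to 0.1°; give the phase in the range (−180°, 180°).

ω = 10: 42.6 dB, -11.3°; ω = 35: 23.8 dB, -86.5°

At s = jω = j10:
zero (s+2): 2 + j10 → |·| = √(2²+10²) = √104 ≈ 10.198, ∠ = arctan(10/2) ≈ 78.69°
quadratic: (j10)² + 3.8·j10 + 100 = 0 + j38 → |·| ≈ 38, ∠ ≈ 90.00°
|L| = 500 · 10.198 / 38 ≈ 134.18
Gain = 20 log₁₀(134.18) ≈ 42.55 dB
∠L = 78.69° − 90.00° = -11.31°

At s = jω = j35:
zero (s+2): 2 + j35 → |·| = √(2²+35²) = √1229 ≈ 35.057, ∠ = arctan(35/2) ≈ 86.73°
quadratic: (j35)² + 3.8·j35 + 100 = -1125 + j133 → |·| ≈ 1132.8, ∠ ≈ 173.26°
|L| = 500 · 35.057 / 1132.8 ≈ 15.474
Gain = 20 log₁₀(15.474) ≈ 23.79 dB
∠L = 86.73° − 173.26° = -86.53°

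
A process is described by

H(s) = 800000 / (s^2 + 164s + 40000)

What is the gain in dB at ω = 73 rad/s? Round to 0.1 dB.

At s = jω = j73:
quadratic: (j73)² + 164·j73 + 40000 = 34671 + j11972 → |·| ≈ 36680, ∠ ≈ 19.05°
|H| = 800000 / 36680 ≈ 21.81
Gain = 20 log₁₀(21.81) ≈ 26.77 dB

26.8 dB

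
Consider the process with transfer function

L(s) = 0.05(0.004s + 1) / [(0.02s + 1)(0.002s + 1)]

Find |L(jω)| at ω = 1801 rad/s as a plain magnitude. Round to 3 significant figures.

At ω = 1801 rad/s:
zero (1 + j1801·0.004) = 1 + j7.204 → |·| ≈ 7.2731, ∠ ≈ 82.10°
pole (1 + j1801·0.02) = 1 + j36.02 → |·| ≈ 36.034, ∠ ≈ 88.41°
pole (1 + j1801·0.002) = 1 + j3.602 → |·| ≈ 3.7382, ∠ ≈ 74.48°
|L| = 0.05 · 7.2731 / (36.034 · 3.7382) ≈ 0.0026997

0.00270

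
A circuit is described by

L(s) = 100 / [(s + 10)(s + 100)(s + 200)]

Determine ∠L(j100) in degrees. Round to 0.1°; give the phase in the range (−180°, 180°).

-155.9°

At s = jω = j100:
pole (s+10): 10 + j100 → |·| = √(10²+100²) = √10100 ≈ 100.5, ∠ = arctan(100/10) ≈ 84.29°
pole (s+100): 100 + j100 → |·| = √(100²+100²) = √20000 ≈ 141.42, ∠ = arctan(100/100) ≈ 45.00°
pole (s+200): 200 + j100 → |·| = √(200²+100²) = √50000 ≈ 223.61, ∠ = arctan(100/200) ≈ 26.57°
∠L = 0.00° − 155.86° = -155.86°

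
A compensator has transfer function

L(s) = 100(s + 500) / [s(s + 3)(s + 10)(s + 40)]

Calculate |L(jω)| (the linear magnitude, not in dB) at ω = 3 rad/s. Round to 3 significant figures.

9.38

At s = jω = j3:
zero (s+500): 500 + j3 → |·| = √(500²+3²) = √250009 ≈ 500.01, ∠ = arctan(3/500) ≈ 0.34°
pole (s+3): 3 + j3 → |·| = √(3²+3²) = √18 ≈ 4.2426, ∠ = arctan(3/3) ≈ 45.00°
pole (s+10): 10 + j3 → |·| = √(10²+3²) = √109 ≈ 10.44, ∠ = arctan(3/10) ≈ 16.70°
pole (s+40): 40 + j3 → |·| = √(40²+3²) = √1609 ≈ 40.112, ∠ = arctan(3/40) ≈ 4.29°
pole at origin: |s| = 3, ∠ = 90.00° (in denominator)
|L| = 100 · 500.01 / 5330 ≈ 9.3811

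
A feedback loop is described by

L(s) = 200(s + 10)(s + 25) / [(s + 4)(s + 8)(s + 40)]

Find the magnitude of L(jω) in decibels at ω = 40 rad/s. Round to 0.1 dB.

12.5 dB

At s = jω = j40:
zero (s+10): 10 + j40 → |·| = √(10²+40²) = √1700 ≈ 41.231, ∠ = arctan(40/10) ≈ 75.96°
zero (s+25): 25 + j40 → |·| = √(25²+40²) = √2225 ≈ 47.17, ∠ = arctan(40/25) ≈ 57.99°
pole (s+4): 4 + j40 → |·| = √(4²+40²) = √1616 ≈ 40.2, ∠ = arctan(40/4) ≈ 84.29°
pole (s+8): 8 + j40 → |·| = √(8²+40²) = √1664 ≈ 40.792, ∠ = arctan(40/8) ≈ 78.69°
pole (s+40): 40 + j40 → |·| = √(40²+40²) = √3200 ≈ 56.569, ∠ = arctan(40/40) ≈ 45.00°
|L| = 200 · 1944.9 / 92764 ≈ 4.1932
Gain = 20 log₁₀(4.1932) ≈ 12.45 dB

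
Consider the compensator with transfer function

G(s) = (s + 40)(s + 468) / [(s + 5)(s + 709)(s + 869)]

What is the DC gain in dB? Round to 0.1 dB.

-44.3 dB

G(0) = 1·40·468 / (5·709·869) ≈ 0.0060767
20 log₁₀(0.0060767) ≈ -44.33 dB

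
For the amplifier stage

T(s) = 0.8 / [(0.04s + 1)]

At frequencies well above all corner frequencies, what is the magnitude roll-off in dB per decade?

Each pole contributes −20 dB/decade at high frequency; each zero contributes +20 dB/decade.
Net: 0 zero(s) − 1 pole(s) → -20 dB/decade.

-20 dB/decade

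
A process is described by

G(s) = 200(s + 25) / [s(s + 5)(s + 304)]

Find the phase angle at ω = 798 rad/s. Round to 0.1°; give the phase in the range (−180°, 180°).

-160.6°

At s = jω = j798:
zero (s+25): 25 + j798 → |·| = √(25²+798²) = √637429 ≈ 798.39, ∠ = arctan(798/25) ≈ 88.21°
pole (s+5): 5 + j798 → |·| = √(5²+798²) = √636829 ≈ 798.02, ∠ = arctan(798/5) ≈ 89.64°
pole (s+304): 304 + j798 → |·| = √(304²+798²) = √729220 ≈ 853.94, ∠ = arctan(798/304) ≈ 69.15°
pole at origin: |s| = 798, ∠ = 90.00° (in denominator)
∠G = 88.21° − 248.79° = -160.58°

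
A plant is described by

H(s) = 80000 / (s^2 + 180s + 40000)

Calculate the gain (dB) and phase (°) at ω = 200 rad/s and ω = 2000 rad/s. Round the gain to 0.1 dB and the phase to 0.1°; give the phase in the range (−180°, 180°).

At s = jω = j200:
quadratic: (j200)² + 180·j200 + 40000 = 0 + j36000 → |·| ≈ 36000, ∠ ≈ 90.00°
|H| = 80000 / 36000 ≈ 2.2222
Gain = 20 log₁₀(2.2222) ≈ 6.94 dB
∠H = 0.00° − 90.00° = -90.00°

At s = jω = j2000:
quadratic: (j2000)² + 180·j2000 + 40000 = -3960000 + j360000 → |·| ≈ 3.9763e+06, ∠ ≈ 174.81°
|H| = 80000 / 3.9763e+06 ≈ 0.020119
Gain = 20 log₁₀(0.020119) ≈ -33.93 dB
∠H = 0.00° − 174.81° = -174.81°

ω = 200: 6.9 dB, -90.0°; ω = 2000: -33.9 dB, -174.8°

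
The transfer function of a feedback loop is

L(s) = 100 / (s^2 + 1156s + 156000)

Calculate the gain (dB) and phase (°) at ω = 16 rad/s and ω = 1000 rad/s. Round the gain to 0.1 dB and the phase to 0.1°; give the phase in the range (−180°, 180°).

ω = 16: -63.9 dB, -6.8°; ω = 1000: -83.1 dB, -126.1°

Substitute s = j16:
Numerator: 100 = 100 + j0
Denominator: (j16)^2 + 1156(j16) + 156000 = 155744 + j18496
|N| = √(100² + 0²) ≈ 100, ∠N ≈ 0.00°
|D| = √(155744² + 18496²) ≈ 1.5684e+05, ∠D ≈ 6.77°
|L| = 100 / 1.5684e+05 ≈ 0.00063759
Gain = 20 log₁₀(0.00063759) ≈ -63.91 dB
∠L = 0.00° − 6.77° = -6.77°

Substitute s = j1000:
Numerator: 100 = 100 + j0
Denominator: (j1000)^2 + 1156(j1000) + 156000 = -844000 + j1156000
|N| = √(100² + 0²) ≈ 100, ∠N ≈ 0.00°
|D| = √(844000² + 1156000²) ≈ 1.4313e+06, ∠D ≈ 126.13°
|L| = 100 / 1.4313e+06 ≈ 6.9867e-05
Gain = 20 log₁₀(6.9867e-05) ≈ -83.11 dB
∠L = 0.00° − 126.13° = -126.13°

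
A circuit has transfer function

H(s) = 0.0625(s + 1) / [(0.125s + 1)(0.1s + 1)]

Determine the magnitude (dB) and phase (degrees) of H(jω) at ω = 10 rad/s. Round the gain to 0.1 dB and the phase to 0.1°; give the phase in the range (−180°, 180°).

-11.1 dB, -12.1°

At ω = 10 rad/s:
zero (1 + j10·1) = 1 + j10 → |·| ≈ 10.05, ∠ ≈ 84.29°
pole (1 + j10·0.125) = 1 + j1.25 → |·| ≈ 1.6008, ∠ ≈ 51.34°
pole (1 + j10·0.1) = 1 + j1 → |·| ≈ 1.4142, ∠ ≈ 45.00°
|H| = 0.0625 · 10.05 / (1.6008 · 1.4142) ≈ 0.27746
Gain = 20 log₁₀(0.27746) ≈ -11.14 dB
∠H = (84.29°) − (51.34° + 45.00°) = -12.05°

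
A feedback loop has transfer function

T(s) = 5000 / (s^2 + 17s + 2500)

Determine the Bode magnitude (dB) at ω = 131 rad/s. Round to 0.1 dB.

-9.4 dB

At s = jω = j131:
quadratic: (j131)² + 17·j131 + 2500 = -14661 + j2227 → |·| ≈ 14829, ∠ ≈ 171.36°
|T| = 5000 / 14829 ≈ 0.33718
Gain = 20 log₁₀(0.33718) ≈ -9.44 dB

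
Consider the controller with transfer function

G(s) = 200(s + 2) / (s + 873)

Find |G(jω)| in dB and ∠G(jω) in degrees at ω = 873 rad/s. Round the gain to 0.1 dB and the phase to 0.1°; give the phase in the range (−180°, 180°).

43.0 dB, 44.9°

At s = jω = j873:
zero (s+2): 2 + j873 → |·| = √(2²+873²) = √762133 ≈ 873, ∠ = arctan(873/2) ≈ 89.87°
pole (s+873): 873 + j873 → |·| = √(873²+873²) = √1524258 ≈ 1234.6, ∠ = arctan(873/873) ≈ 45.00°
|G| = 200 · 873 / 1234.6 ≈ 141.42
Gain = 20 log₁₀(141.42) ≈ 43.01 dB
∠G = 89.87° − 45.00° = 44.87°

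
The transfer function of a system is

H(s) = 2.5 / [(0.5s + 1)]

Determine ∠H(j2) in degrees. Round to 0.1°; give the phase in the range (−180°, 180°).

-45.0°

At ω = 2 rad/s:
pole (1 + j2·0.5) = 1 + j1 → |·| ≈ 1.4142, ∠ ≈ 45.00°
∠H = (0°) − (45.00°) = -45.00°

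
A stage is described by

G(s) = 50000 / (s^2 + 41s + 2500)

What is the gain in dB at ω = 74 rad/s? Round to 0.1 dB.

21.4 dB

At s = jω = j74:
quadratic: (j74)² + 41·j74 + 2500 = -2976 + j3034 → |·| ≈ 4249.9, ∠ ≈ 134.45°
|G| = 50000 / 4249.9 ≈ 11.765
Gain = 20 log₁₀(11.765) ≈ 21.41 dB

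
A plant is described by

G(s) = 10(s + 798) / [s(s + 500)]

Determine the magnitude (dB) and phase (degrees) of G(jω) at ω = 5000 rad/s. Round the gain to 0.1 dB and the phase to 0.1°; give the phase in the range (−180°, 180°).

At s = jω = j5000:
zero (s+798): 798 + j5000 → |·| = √(798²+5000²) = √25636804 ≈ 5063.3, ∠ = arctan(5000/798) ≈ 80.93°
pole (s+500): 500 + j5000 → |·| = √(500²+5000²) = √25250000 ≈ 5024.9, ∠ = arctan(5000/500) ≈ 84.29°
pole at origin: |s| = 5000, ∠ = 90.00° (in denominator)
|G| = 10 · 5063.3 / 2.5124e+07 ≈ 0.0020153
Gain = 20 log₁₀(0.0020153) ≈ -53.91 dB
∠G = 80.93° − 174.29° = -93.36°

-53.9 dB, -93.4°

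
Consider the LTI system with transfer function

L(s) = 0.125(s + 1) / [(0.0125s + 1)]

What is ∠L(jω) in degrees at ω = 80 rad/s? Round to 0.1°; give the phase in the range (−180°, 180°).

44.3°

At ω = 80 rad/s:
zero (1 + j80·1) = 1 + j80 → |·| ≈ 80.006, ∠ ≈ 89.28°
pole (1 + j80·0.0125) = 1 + j1 → |·| ≈ 1.4142, ∠ ≈ 45.00°
∠L = (89.28°) − (45.00°) = 44.28°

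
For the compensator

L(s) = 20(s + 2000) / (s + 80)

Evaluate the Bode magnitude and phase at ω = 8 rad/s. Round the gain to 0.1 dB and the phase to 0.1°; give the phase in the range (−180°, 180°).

53.9 dB, -5.5°

At s = jω = j8:
zero (s+2000): 2000 + j8 → |·| = √(2000²+8²) = √4000064 ≈ 2000, ∠ = arctan(8/2000) ≈ 0.23°
pole (s+80): 80 + j8 → |·| = √(80²+8²) = √6464 ≈ 80.399, ∠ = arctan(8/80) ≈ 5.71°
|L| = 20 · 2000 / 80.399 ≈ 497.52
Gain = 20 log₁₀(497.52) ≈ 53.94 dB
∠L = 0.23° − 5.71° = -5.48°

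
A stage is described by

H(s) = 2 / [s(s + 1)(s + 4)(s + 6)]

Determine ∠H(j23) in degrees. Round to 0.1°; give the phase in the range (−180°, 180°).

At s = jω = j23:
pole (s+1): 1 + j23 → |·| = √(1²+23²) = √530 ≈ 23.022, ∠ = arctan(23/1) ≈ 87.51°
pole (s+4): 4 + j23 → |·| = √(4²+23²) = √545 ≈ 23.345, ∠ = arctan(23/4) ≈ 80.13°
pole (s+6): 6 + j23 → |·| = √(6²+23²) = √565 ≈ 23.77, ∠ = arctan(23/6) ≈ 75.38°
pole at origin: |s| = 23, ∠ = 90.00° (in denominator)
∠H = 0.00° − 333.02° = -333.02° ≡ 26.98° (principal value)

27.0°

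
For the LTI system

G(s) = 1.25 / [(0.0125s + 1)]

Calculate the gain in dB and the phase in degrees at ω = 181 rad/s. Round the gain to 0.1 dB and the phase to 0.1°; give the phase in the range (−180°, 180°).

At ω = 181 rad/s:
pole (1 + j181·0.0125) = 1 + j2.2625 → |·| ≈ 2.4736, ∠ ≈ 66.16°
|G| = 1.25 · 1 / (2.4736) ≈ 0.50534
Gain = 20 log₁₀(0.50534) ≈ -5.93 dB
∠G = (0°) − (66.16°) = -66.16°

-5.9 dB, -66.2°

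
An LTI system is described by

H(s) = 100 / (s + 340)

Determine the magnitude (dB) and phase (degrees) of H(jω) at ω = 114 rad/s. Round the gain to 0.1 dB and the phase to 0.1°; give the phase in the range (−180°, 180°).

Substitute s = j114:
Numerator: 100 = 100 + j0
Denominator: (j114) + 340 = 340 + j114
|N| = √(100² + 0²) ≈ 100, ∠N ≈ 0.00°
|D| = √(340² + 114²) ≈ 358.6, ∠D ≈ 18.54°
|H| = 100 / 358.6 ≈ 0.27886
Gain = 20 log₁₀(0.27886) ≈ -11.09 dB
∠H = 0.00° − 18.54° = -18.54°

-11.1 dB, -18.5°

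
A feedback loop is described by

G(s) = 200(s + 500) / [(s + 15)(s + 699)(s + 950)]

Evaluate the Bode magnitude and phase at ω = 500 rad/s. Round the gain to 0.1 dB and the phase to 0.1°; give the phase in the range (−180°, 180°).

At s = jω = j500:
zero (s+500): 500 + j500 → |·| = √(500²+500²) = √500000 ≈ 707.11, ∠ = arctan(500/500) ≈ 45.00°
pole (s+15): 15 + j500 → |·| = √(15²+500²) = √250225 ≈ 500.22, ∠ = arctan(500/15) ≈ 88.28°
pole (s+699): 699 + j500 → |·| = √(699²+500²) = √738601 ≈ 859.42, ∠ = arctan(500/699) ≈ 35.58°
pole (s+950): 950 + j500 → |·| = √(950²+500²) = √1152500 ≈ 1073.5, ∠ = arctan(500/950) ≈ 27.76°
|G| = 200 · 707.11 / 4.615e+08 ≈ 0.00030644
Gain = 20 log₁₀(0.00030644) ≈ -70.27 dB
∠G = 45.00° − 151.62° = -106.62°

-70.3 dB, -106.6°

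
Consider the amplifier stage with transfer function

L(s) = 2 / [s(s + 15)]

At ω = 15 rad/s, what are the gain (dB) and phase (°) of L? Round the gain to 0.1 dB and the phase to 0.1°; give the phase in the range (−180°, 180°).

At s = jω = j15:
pole (s+15): 15 + j15 → |·| = √(15²+15²) = √450 ≈ 21.213, ∠ = arctan(15/15) ≈ 45.00°
pole at origin: |s| = 15, ∠ = 90.00° (in denominator)
|L| = 2 / 318.19 ≈ 0.0062856
Gain = 20 log₁₀(0.0062856) ≈ -44.03 dB
∠L = 0.00° − 135.00° = -135.00°

-44.0 dB, -135.0°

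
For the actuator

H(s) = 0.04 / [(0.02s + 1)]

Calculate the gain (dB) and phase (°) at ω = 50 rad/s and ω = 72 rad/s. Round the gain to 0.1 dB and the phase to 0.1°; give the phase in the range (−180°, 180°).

ω = 50: -31.0 dB, -45.0°; ω = 72: -32.8 dB, -55.2°

At ω = 50 rad/s:
pole (1 + j50·0.02) = 1 + j1 → |·| ≈ 1.4142, ∠ ≈ 45.00°
|H| = 0.04 · 1 / (1.4142) ≈ 0.028285
Gain = 20 log₁₀(0.028285) ≈ -30.97 dB
∠H = (0°) − (45.00°) = -45.00°

At ω = 72 rad/s:
pole (1 + j72·0.02) = 1 + j1.44 → |·| ≈ 1.7532, ∠ ≈ 55.22°
|H| = 0.04 · 1 / (1.7532) ≈ 0.022815
Gain = 20 log₁₀(0.022815) ≈ -32.84 dB
∠H = (0°) − (55.22°) = -55.22°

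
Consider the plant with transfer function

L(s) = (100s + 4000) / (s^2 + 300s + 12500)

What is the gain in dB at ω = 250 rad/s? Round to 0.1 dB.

Substitute s = j250:
Numerator: 100(j250) + 4000 = 4000 + j25000
Denominator: (j250)^2 + 300(j250) + 12500 = -50000 + j75000
|N| = √(4000² + 25000²) ≈ 25318, ∠N ≈ 80.91°
|D| = √(50000² + 75000²) ≈ 90139, ∠D ≈ 123.69°
|L| = 25318 / 90139 ≈ 0.28088
Gain = 20 log₁₀(0.28088) ≈ -11.03 dB

-11.0 dB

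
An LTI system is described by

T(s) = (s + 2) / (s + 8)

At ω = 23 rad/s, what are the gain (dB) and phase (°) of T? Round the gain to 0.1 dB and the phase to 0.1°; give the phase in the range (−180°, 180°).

At s = jω = j23:
zero (s+2): 2 + j23 → |·| = √(2²+23²) = √533 ≈ 23.087, ∠ = arctan(23/2) ≈ 85.03°
pole (s+8): 8 + j23 → |·| = √(8²+23²) = √593 ≈ 24.352, ∠ = arctan(23/8) ≈ 70.82°
|T| = 1 · 23.087 / 24.352 ≈ 0.94805
Gain = 20 log₁₀(0.94805) ≈ -0.46 dB
∠T = 85.03° − 70.82° = 14.21°

-0.5 dB, 14.2°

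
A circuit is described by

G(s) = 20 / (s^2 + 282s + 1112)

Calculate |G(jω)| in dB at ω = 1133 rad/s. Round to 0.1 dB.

Substitute s = j1133:
Numerator: 20 = 20 + j0
Denominator: (j1133)^2 + 282(j1133) + 1112 = -1282577 + j319506
|N| = √(20² + 0²) ≈ 20, ∠N ≈ 0.00°
|D| = √(1282577² + 319506²) ≈ 1.3218e+06, ∠D ≈ 166.01°
|G| = 20 / 1.3218e+06 ≈ 1.5131e-05
Gain = 20 log₁₀(1.5131e-05) ≈ -96.40 dB

-96.4 dB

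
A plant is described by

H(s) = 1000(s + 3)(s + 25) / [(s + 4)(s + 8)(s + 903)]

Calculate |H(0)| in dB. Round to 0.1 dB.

H(0) = 1000·3·25 / (4·8·903) ≈ 2.5955
20 log₁₀(2.5955) ≈ 8.28 dB

8.3 dB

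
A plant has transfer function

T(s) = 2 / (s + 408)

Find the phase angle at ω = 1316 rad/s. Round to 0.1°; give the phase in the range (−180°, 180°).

-72.8°

At s = jω = j1316:
pole (s+408): 408 + j1316 → |·| = √(408²+1316²) = √1898320 ≈ 1377.8, ∠ = arctan(1316/408) ≈ 72.77°
∠T = 0.00° − 72.77° = -72.77°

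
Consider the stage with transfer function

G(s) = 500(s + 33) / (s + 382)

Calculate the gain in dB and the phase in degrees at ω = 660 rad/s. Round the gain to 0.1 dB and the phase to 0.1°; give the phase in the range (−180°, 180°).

At s = jω = j660:
zero (s+33): 33 + j660 → |·| = √(33²+660²) = √436689 ≈ 660.82, ∠ = arctan(660/33) ≈ 87.14°
pole (s+382): 382 + j660 → |·| = √(382²+660²) = √581524 ≈ 762.58, ∠ = arctan(660/382) ≈ 59.94°
|G| = 500 · 660.82 / 762.58 ≈ 433.28
Gain = 20 log₁₀(433.28) ≈ 52.74 dB
∠G = 87.14° − 59.94° = 27.20°

52.7 dB, 27.2°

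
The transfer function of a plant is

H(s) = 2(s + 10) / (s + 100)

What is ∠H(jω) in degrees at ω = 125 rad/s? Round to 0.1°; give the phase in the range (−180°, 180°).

At s = jω = j125:
zero (s+10): 10 + j125 → |·| = √(10²+125²) = √15725 ≈ 125.4, ∠ = arctan(125/10) ≈ 85.43°
pole (s+100): 100 + j125 → |·| = √(100²+125²) = √25625 ≈ 160.08, ∠ = arctan(125/100) ≈ 51.34°
∠H = 85.43° − 51.34° = 34.09°

34.1°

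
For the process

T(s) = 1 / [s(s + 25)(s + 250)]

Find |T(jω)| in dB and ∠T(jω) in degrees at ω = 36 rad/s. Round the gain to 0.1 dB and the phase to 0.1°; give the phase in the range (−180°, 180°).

-112.0 dB, -153.4°

At s = jω = j36:
pole (s+25): 25 + j36 → |·| = √(25²+36²) = √1921 ≈ 43.829, ∠ = arctan(36/25) ≈ 55.22°
pole (s+250): 250 + j36 → |·| = √(250²+36²) = √63796 ≈ 252.58, ∠ = arctan(36/250) ≈ 8.19°
pole at origin: |s| = 36, ∠ = 90.00° (in denominator)
|T| = 1 / 3.9853e+05 ≈ 2.5092e-06
Gain = 20 log₁₀(2.5092e-06) ≈ -112.01 dB
∠T = 0.00° − 153.41° = -153.41°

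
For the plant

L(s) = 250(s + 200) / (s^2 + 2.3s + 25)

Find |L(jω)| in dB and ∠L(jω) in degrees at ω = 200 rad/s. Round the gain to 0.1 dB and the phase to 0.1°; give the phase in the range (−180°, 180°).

At s = jω = j200:
zero (s+200): 200 + j200 → |·| = √(200²+200²) = √80000 ≈ 282.84, ∠ = arctan(200/200) ≈ 45.00°
quadratic: (j200)² + 2.3·j200 + 25 = -39975 + j460 → |·| ≈ 39978, ∠ ≈ 179.34°
|L| = 250 · 282.84 / 39978 ≈ 1.7687
Gain = 20 log₁₀(1.7687) ≈ 4.95 dB
∠L = 45.00° − 179.34° = -134.34°

5.0 dB, -134.3°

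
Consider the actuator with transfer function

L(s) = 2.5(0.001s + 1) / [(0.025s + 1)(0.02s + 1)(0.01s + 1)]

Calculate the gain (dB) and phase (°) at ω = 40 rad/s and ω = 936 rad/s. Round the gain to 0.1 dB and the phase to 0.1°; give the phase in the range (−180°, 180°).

At ω = 40 rad/s:
zero (1 + j40·0.001) = 1 + j0.04 → |·| ≈ 1.0008, ∠ ≈ 2.29°
pole (1 + j40·0.025) = 1 + j1 → |·| ≈ 1.4142, ∠ ≈ 45.00°
pole (1 + j40·0.02) = 1 + j0.8 → |·| ≈ 1.2806, ∠ ≈ 38.66°
pole (1 + j40·0.01) = 1 + j0.4 → |·| ≈ 1.077, ∠ ≈ 21.80°
|L| = 2.5 · 1.0008 / (1.4142 · 1.2806 · 1.077) ≈ 1.2828
Gain = 20 log₁₀(1.2828) ≈ 2.16 dB
∠L = (2.29°) − (45.00° + 38.66° + 21.80°) = -103.17°

At ω = 936 rad/s:
zero (1 + j936·0.001) = 1 + j0.936 → |·| ≈ 1.3697, ∠ ≈ 43.11°
pole (1 + j936·0.025) = 1 + j23.4 → |·| ≈ 23.421, ∠ ≈ 87.55°
pole (1 + j936·0.02) = 1 + j18.72 → |·| ≈ 18.747, ∠ ≈ 86.94°
pole (1 + j936·0.01) = 1 + j9.36 → |·| ≈ 9.4133, ∠ ≈ 83.90°
|L| = 2.5 · 1.3697 / (23.421 · 18.747 · 9.4133) ≈ 0.00082849
Gain = 20 log₁₀(0.00082849) ≈ -61.63 dB
∠L = (43.11°) − (87.55° + 86.94° + 83.90°) = -215.28° ≡ 144.72° (principal value)

ω = 40: 2.2 dB, -103.2°; ω = 936: -61.6 dB, 144.7°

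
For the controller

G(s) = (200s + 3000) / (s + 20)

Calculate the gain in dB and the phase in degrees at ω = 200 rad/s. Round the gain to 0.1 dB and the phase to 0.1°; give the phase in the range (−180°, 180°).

Substitute s = j200:
Numerator: 200(j200) + 3000 = 3000 + j40000
Denominator: (j200) + 20 = 20 + j200
|N| = √(3000² + 40000²) ≈ 40112, ∠N ≈ 85.71°
|D| = √(20² + 200²) ≈ 201, ∠D ≈ 84.29°
|G| = 40112 / 201 ≈ 199.56
Gain = 20 log₁₀(199.56) ≈ 46.00 dB
∠G = 85.71° − 84.29° = 1.42°

46.0 dB, 1.4°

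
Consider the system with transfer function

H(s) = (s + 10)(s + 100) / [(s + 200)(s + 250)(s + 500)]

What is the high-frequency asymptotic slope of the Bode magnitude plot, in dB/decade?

Each pole contributes −20 dB/decade at high frequency; each zero contributes +20 dB/decade.
Net: 2 zero(s) − 3 pole(s) → -20 dB/decade.

-20 dB/decade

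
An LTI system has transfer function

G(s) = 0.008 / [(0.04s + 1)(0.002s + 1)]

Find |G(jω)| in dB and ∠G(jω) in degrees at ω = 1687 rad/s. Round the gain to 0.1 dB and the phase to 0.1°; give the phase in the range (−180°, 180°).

-89.5 dB, -162.6°

At ω = 1687 rad/s:
pole (1 + j1687·0.04) = 1 + j67.48 → |·| ≈ 67.487, ∠ ≈ 89.15°
pole (1 + j1687·0.002) = 1 + j3.374 → |·| ≈ 3.5191, ∠ ≈ 73.49°
|G| = 0.008 · 1 / (67.487 · 3.5191) ≈ 3.3685e-05
Gain = 20 log₁₀(3.3685e-05) ≈ -89.45 dB
∠G = (0°) − (89.15° + 73.49°) = -162.64°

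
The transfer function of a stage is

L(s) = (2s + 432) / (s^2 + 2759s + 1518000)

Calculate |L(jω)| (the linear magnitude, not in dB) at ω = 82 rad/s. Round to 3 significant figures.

0.000302

Substitute s = j82:
Numerator: 2(j82) + 432 = 432 + j164
Denominator: (j82)^2 + 2759(j82) + 1518000 = 1511276 + j226238
|N| = √(432² + 164²) ≈ 462.08, ∠N ≈ 20.79°
|D| = √(1511276² + 226238²) ≈ 1.5281e+06, ∠D ≈ 8.51°
|L| = 462.08 / 1.5281e+06 ≈ 0.00030239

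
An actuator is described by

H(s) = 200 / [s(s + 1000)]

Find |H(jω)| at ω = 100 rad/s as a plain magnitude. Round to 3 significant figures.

0.00199

At s = jω = j100:
pole (s+1000): 1000 + j100 → |·| = √(1000²+100²) = √1010000 ≈ 1005, ∠ = arctan(100/1000) ≈ 5.71°
pole at origin: |s| = 100, ∠ = 90.00° (in denominator)
|H| = 200 / 1.005e+05 ≈ 0.00199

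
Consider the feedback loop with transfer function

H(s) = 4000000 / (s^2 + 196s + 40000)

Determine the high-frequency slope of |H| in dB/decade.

-40 dB/decade

Each pole contributes −20 dB/decade at high frequency; each zero contributes +20 dB/decade.
Net: 0 zero(s) − 2 pole(s) → -40 dB/decade.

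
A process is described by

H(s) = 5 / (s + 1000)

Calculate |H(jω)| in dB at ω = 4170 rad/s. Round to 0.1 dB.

Substitute s = j4170:
Numerator: 5 = 5 + j0
Denominator: (j4170) + 1000 = 1000 + j4170
|N| = √(5² + 0²) ≈ 5, ∠N ≈ 0.00°
|D| = √(1000² + 4170²) ≈ 4288.2, ∠D ≈ 76.51°
|H| = 5 / 4288.2 ≈ 0.001166
Gain = 20 log₁₀(0.001166) ≈ -58.67 dB

-58.7 dB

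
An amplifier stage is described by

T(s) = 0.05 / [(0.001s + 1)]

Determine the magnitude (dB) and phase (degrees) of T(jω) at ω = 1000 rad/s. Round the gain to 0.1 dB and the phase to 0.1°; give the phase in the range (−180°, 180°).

At ω = 1000 rad/s:
pole (1 + j1000·0.001) = 1 + j1 → |·| ≈ 1.4142, ∠ ≈ 45.00°
|T| = 0.05 · 1 / (1.4142) ≈ 0.035356
Gain = 20 log₁₀(0.035356) ≈ -29.03 dB
∠T = (0°) − (45.00°) = -45.00°

-29.0 dB, -45.0°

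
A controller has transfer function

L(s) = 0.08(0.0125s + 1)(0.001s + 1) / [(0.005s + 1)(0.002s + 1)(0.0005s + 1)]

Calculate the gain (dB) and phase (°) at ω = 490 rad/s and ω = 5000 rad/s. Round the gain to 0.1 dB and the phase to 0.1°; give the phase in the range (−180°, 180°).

ω = 490: -16.8 dB, -19.2°; ω = 5000: -28.5 dB, -72.4°

At ω = 490 rad/s:
zero (1 + j490·0.0125) = 1 + j6.125 → |·| ≈ 6.2061, ∠ ≈ 80.73°
zero (1 + j490·0.001) = 1 + j0.49 → |·| ≈ 1.1136, ∠ ≈ 26.10°
pole (1 + j490·0.005) = 1 + j2.45 → |·| ≈ 2.6462, ∠ ≈ 67.80°
pole (1 + j490·0.002) = 1 + j0.98 → |·| ≈ 1.4001, ∠ ≈ 44.42°
pole (1 + j490·0.0005) = 1 + j0.245 → |·| ≈ 1.0296, ∠ ≈ 13.77°
|L| = 0.08 · 6.2061 · 1.1136 / (2.6462 · 1.4001 · 1.0296) ≈ 0.14494
Gain = 20 log₁₀(0.14494) ≈ -16.78 dB
∠L = (80.73° + 26.10°) − (67.80° + 44.42° + 13.77°) = -19.16°

At ω = 5000 rad/s:
zero (1 + j5000·0.0125) = 1 + j62.5 → |·| ≈ 62.508, ∠ ≈ 89.08°
zero (1 + j5000·0.001) = 1 + j5 → |·| ≈ 5.099, ∠ ≈ 78.69°
pole (1 + j5000·0.005) = 1 + j25 → |·| ≈ 25.02, ∠ ≈ 87.71°
pole (1 + j5000·0.002) = 1 + j10 → |·| ≈ 10.05, ∠ ≈ 84.29°
pole (1 + j5000·0.0005) = 1 + j2.5 → |·| ≈ 2.6926, ∠ ≈ 68.20°
|L| = 0.08 · 62.508 · 5.099 / (25.02 · 10.05 · 2.6926) ≈ 0.03766
Gain = 20 log₁₀(0.03766) ≈ -28.48 dB
∠L = (89.08° + 78.69°) − (87.71° + 84.29° + 68.20°) = -72.43°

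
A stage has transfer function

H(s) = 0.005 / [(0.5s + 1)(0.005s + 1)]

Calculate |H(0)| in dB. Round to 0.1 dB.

-46.0 dB

H(0) = 0.005 · 1 / 1 = 0.005
20 log₁₀(0.005) ≈ -46.02 dB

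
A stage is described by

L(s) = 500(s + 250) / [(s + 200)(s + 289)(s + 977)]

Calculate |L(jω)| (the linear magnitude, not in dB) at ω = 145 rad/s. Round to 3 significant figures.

At s = jω = j145:
zero (s+250): 250 + j145 → |·| = √(250²+145²) = √83525 ≈ 289.01, ∠ = arctan(145/250) ≈ 30.11°
pole (s+200): 200 + j145 → |·| = √(200²+145²) = √61025 ≈ 247.03, ∠ = arctan(145/200) ≈ 35.94°
pole (s+289): 289 + j145 → |·| = √(289²+145²) = √104546 ≈ 323.34, ∠ = arctan(145/289) ≈ 26.64°
pole (s+977): 977 + j145 → |·| = √(977²+145²) = √975554 ≈ 987.7, ∠ = arctan(145/977) ≈ 8.44°
|L| = 500 · 289.01 / 7.8892e+07 ≈ 0.0018317

0.00183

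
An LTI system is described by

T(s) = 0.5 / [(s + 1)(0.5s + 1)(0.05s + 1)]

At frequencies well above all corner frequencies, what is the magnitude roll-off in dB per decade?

Each pole contributes −20 dB/decade at high frequency; each zero contributes +20 dB/decade.
Net: 0 zero(s) − 3 pole(s) → -60 dB/decade.

-60 dB/decade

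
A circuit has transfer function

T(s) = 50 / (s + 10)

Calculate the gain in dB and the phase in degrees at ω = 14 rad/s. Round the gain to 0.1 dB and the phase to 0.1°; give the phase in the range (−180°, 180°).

9.3 dB, -54.5°

Substitute s = j14:
Numerator: 50 = 50 + j0
Denominator: (j14) + 10 = 10 + j14
|N| = √(50² + 0²) ≈ 50, ∠N ≈ 0.00°
|D| = √(10² + 14²) ≈ 17.205, ∠D ≈ 54.46°
|T| = 50 / 17.205 ≈ 2.9061
Gain = 20 log₁₀(2.9061) ≈ 9.27 dB
∠T = 0.00° − 54.46° = -54.46°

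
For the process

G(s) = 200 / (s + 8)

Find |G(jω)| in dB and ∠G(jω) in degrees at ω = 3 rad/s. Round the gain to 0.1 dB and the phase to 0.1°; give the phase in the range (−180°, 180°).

27.4 dB, -20.6°

At s = jω = j3:
pole (s+8): 8 + j3 → |·| = √(8²+3²) = √73 ≈ 8.544, ∠ = arctan(3/8) ≈ 20.56°
|G| = 200 / 8.544 ≈ 23.408
Gain = 20 log₁₀(23.408) ≈ 27.39 dB
∠G = 0.00° − 20.56° = -20.56°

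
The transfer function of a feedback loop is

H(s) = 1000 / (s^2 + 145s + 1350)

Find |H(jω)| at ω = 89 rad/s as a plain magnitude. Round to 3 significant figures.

Substitute s = j89:
Numerator: 1000 = 1000 + j0
Denominator: (j89)^2 + 145(j89) + 1350 = -6571 + j12905
|N| = √(1000² + 0²) ≈ 1000, ∠N ≈ 0.00°
|D| = √(6571² + 12905²) ≈ 14482, ∠D ≈ 116.98°
|H| = 1000 / 14482 ≈ 0.069051

0.0691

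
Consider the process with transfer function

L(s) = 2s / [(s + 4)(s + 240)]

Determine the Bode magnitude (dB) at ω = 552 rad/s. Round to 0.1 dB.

-49.6 dB

At s = jω = j552:
zero at origin: s = j552 → |·| = 552, ∠ = 90.00°
pole (s+4): 4 + j552 → |·| = √(4²+552²) = √304720 ≈ 552.01, ∠ = arctan(552/4) ≈ 89.58°
pole (s+240): 240 + j552 → |·| = √(240²+552²) = √362304 ≈ 601.92, ∠ = arctan(552/240) ≈ 66.50°
|L| = 2 · 552 / 3.3227e+05 ≈ 0.0033226
Gain = 20 log₁₀(0.0033226) ≈ -49.57 dB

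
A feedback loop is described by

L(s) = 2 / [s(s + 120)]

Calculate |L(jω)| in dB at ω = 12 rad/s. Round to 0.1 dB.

-57.2 dB

At s = jω = j12:
pole (s+120): 120 + j12 → |·| = √(120²+12²) = √14544 ≈ 120.6, ∠ = arctan(12/120) ≈ 5.71°
pole at origin: |s| = 12, ∠ = 90.00° (in denominator)
|L| = 2 / 1447.2 ≈ 0.001382
Gain = 20 log₁₀(0.001382) ≈ -57.19 dB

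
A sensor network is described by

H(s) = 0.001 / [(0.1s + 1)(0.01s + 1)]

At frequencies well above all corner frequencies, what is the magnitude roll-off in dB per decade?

Each pole contributes −20 dB/decade at high frequency; each zero contributes +20 dB/decade.
Net: 0 zero(s) − 2 pole(s) → -40 dB/decade.

-40 dB/decade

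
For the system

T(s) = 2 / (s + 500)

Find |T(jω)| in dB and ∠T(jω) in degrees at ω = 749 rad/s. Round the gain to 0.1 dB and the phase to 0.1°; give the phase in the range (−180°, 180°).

Substitute s = j749:
Numerator: 2 = 2 + j0
Denominator: (j749) + 500 = 500 + j749
|N| = √(2² + 0²) ≈ 2, ∠N ≈ 0.00°
|D| = √(500² + 749²) ≈ 900.56, ∠D ≈ 56.27°
|T| = 2 / 900.56 ≈ 0.0022208
Gain = 20 log₁₀(0.0022208) ≈ -53.07 dB
∠T = 0.00° − 56.27° = -56.27°

-53.1 dB, -56.3°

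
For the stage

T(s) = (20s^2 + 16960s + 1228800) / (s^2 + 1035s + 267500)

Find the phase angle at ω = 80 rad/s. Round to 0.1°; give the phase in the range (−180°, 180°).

33.4°

Substitute s = j80:
Numerator: 20(j80)^2 + 16960(j80) + 1228800 = 1100800 + j1356800
Denominator: (j80)^2 + 1035(j80) + 267500 = 261100 + j82800
|N| = √(1100800² + 1356800²) ≈ 1.7472e+06, ∠N ≈ 50.95°
|D| = √(261100² + 82800²) ≈ 2.7391e+05, ∠D ≈ 17.59°
∠T = 50.95° − 17.59° = 33.36°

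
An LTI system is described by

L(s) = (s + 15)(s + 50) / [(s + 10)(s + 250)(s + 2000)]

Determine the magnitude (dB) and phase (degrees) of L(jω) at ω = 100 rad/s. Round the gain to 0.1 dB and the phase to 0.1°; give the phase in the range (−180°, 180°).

At s = jω = j100:
zero (s+15): 15 + j100 → |·| = √(15²+100²) = √10225 ≈ 101.12, ∠ = arctan(100/15) ≈ 81.47°
zero (s+50): 50 + j100 → |·| = √(50²+100²) = √12500 ≈ 111.8, ∠ = arctan(100/50) ≈ 63.43°
pole (s+10): 10 + j100 → |·| = √(10²+100²) = √10100 ≈ 100.5, ∠ = arctan(100/10) ≈ 84.29°
pole (s+250): 250 + j100 → |·| = √(250²+100²) = √72500 ≈ 269.26, ∠ = arctan(100/250) ≈ 21.80°
pole (s+2000): 2000 + j100 → |·| = √(2000²+100²) = √4010000 ≈ 2002.5, ∠ = arctan(100/2000) ≈ 2.86°
|L| = 1 · 11305 / 5.4189e+07 ≈ 0.00020862
Gain = 20 log₁₀(0.00020862) ≈ -73.61 dB
∠L = 144.90° − 108.95° = 35.95°

-73.6 dB, 36.0°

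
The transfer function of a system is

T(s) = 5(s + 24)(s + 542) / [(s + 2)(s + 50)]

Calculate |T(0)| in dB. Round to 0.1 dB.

56.3 dB

T(0) = 5·24·542 / (2·50) = 650.4
20 log₁₀(650.4) ≈ 56.26 dB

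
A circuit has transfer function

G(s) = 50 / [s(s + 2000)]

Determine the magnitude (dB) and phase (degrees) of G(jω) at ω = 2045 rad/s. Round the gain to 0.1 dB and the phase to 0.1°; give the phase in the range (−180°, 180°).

At s = jω = j2045:
pole (s+2000): 2000 + j2045 → |·| = √(2000²+2045²) = √8182025 ≈ 2860.4, ∠ = arctan(2045/2000) ≈ 45.64°
pole at origin: |s| = 2045, ∠ = 90.00° (in denominator)
|G| = 50 / 5.8495e+06 ≈ 8.5477e-06
Gain = 20 log₁₀(8.5477e-06) ≈ -101.36 dB
∠G = 0.00° − 135.64° = -135.64°

-101.4 dB, -135.6°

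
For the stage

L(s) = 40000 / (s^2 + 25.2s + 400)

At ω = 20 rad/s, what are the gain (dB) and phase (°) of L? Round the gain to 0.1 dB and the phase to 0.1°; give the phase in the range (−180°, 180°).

At s = jω = j20:
quadratic: (j20)² + 25.2·j20 + 400 = 0 + j504 → |·| ≈ 504, ∠ ≈ 90.00°
|L| = 40000 / 504 ≈ 79.365
Gain = 20 log₁₀(79.365) ≈ 37.99 dB
∠L = 0.00° − 90.00° = -90.00°

38.0 dB, -90.0°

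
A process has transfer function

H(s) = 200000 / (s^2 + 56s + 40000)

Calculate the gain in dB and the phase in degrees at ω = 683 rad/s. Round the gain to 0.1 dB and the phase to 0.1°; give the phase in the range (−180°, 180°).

-6.6 dB, -174.9°

At s = jω = j683:
quadratic: (j683)² + 56·j683 + 40000 = -426489 + j38248 → |·| ≈ 4.282e+05, ∠ ≈ 174.88°
|H| = 200000 / 4.282e+05 ≈ 0.46707
Gain = 20 log₁₀(0.46707) ≈ -6.61 dB
∠H = 0.00° − 174.88° = -174.88°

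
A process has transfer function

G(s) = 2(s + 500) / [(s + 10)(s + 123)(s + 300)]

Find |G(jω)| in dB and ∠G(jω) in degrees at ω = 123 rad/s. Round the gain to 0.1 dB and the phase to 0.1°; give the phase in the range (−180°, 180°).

At s = jω = j123:
zero (s+500): 500 + j123 → |·| = √(500²+123²) = √265129 ≈ 514.91, ∠ = arctan(123/500) ≈ 13.82°
pole (s+10): 10 + j123 → |·| = √(10²+123²) = √15229 ≈ 123.41, ∠ = arctan(123/10) ≈ 85.35°
pole (s+123): 123 + j123 → |·| = √(123²+123²) = √30258 ≈ 173.95, ∠ = arctan(123/123) ≈ 45.00°
pole (s+300): 300 + j123 → |·| = √(300²+123²) = √105129 ≈ 324.24, ∠ = arctan(123/300) ≈ 22.29°
|G| = 2 · 514.91 / 6.9605e+06 ≈ 0.00014795
Gain = 20 log₁₀(0.00014795) ≈ -76.60 dB
∠G = 13.82° − 152.64° = -138.82°

-76.6 dB, -138.8°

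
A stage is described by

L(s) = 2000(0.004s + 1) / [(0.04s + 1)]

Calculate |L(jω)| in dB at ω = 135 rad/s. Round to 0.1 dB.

52.3 dB

At ω = 135 rad/s:
zero (1 + j135·0.004) = 1 + j0.54 → |·| ≈ 1.1365, ∠ ≈ 28.37°
pole (1 + j135·0.04) = 1 + j5.4 → |·| ≈ 5.4918, ∠ ≈ 79.51°
|L| = 2000 · 1.1365 / (5.4918) ≈ 413.89
Gain = 20 log₁₀(413.89) ≈ 52.34 dB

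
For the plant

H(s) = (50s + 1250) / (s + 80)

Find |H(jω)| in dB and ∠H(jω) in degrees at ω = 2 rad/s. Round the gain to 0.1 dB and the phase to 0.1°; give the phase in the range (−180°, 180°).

Substitute s = j2:
Numerator: 50(j2) + 1250 = 1250 + j100
Denominator: (j2) + 80 = 80 + j2
|N| = √(1250² + 100²) ≈ 1254, ∠N ≈ 4.57°
|D| = √(80² + 2²) ≈ 80.025, ∠D ≈ 1.43°
|H| = 1254 / 80.025 ≈ 15.67
Gain = 20 log₁₀(15.67) ≈ 23.90 dB
∠H = 4.57° − 1.43° = 3.14°

23.9 dB, 3.1°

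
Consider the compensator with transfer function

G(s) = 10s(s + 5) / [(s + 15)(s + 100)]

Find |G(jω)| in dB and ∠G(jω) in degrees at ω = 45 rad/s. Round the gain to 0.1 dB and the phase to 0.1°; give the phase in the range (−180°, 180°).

11.9 dB, 77.9°

At s = jω = j45:
zero (s+5): 5 + j45 → |·| = √(5²+45²) = √2050 ≈ 45.277, ∠ = arctan(45/5) ≈ 83.66°
zero at origin: s = j45 → |·| = 45, ∠ = 90.00°
pole (s+15): 15 + j45 → |·| = √(15²+45²) = √2250 ≈ 47.434, ∠ = arctan(45/15) ≈ 71.57°
pole (s+100): 100 + j45 → |·| = √(100²+45²) = √12025 ≈ 109.66, ∠ = arctan(45/100) ≈ 24.23°
|G| = 10 · 2037.5 / 5201.6 ≈ 3.9171
Gain = 20 log₁₀(3.9171) ≈ 11.86 dB
∠G = 173.66° − 95.80° = 77.86°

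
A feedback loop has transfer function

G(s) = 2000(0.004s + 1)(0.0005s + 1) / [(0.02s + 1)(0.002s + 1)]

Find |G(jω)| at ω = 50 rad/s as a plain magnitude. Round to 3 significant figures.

1.44e+03

At ω = 50 rad/s:
zero (1 + j50·0.004) = 1 + j0.2 → |·| ≈ 1.0198, ∠ ≈ 11.31°
zero (1 + j50·0.0005) = 1 + j0.025 → |·| ≈ 1.0003, ∠ ≈ 1.43°
pole (1 + j50·0.02) = 1 + j1 → |·| ≈ 1.4142, ∠ ≈ 45.00°
pole (1 + j50·0.002) = 1 + j0.1 → |·| ≈ 1.005, ∠ ≈ 5.71°
|G| = 2000 · 1.0198 · 1.0003 / (1.4142 · 1.005) ≈ 1435.5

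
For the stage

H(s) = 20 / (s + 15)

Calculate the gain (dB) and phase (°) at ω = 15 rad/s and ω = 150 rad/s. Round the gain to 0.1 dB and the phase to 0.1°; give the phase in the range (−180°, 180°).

At s = jω = j15:
pole (s+15): 15 + j15 → |·| = √(15²+15²) = √450 ≈ 21.213, ∠ = arctan(15/15) ≈ 45.00°
|H| = 20 / 21.213 ≈ 0.94282
Gain = 20 log₁₀(0.94282) ≈ -0.51 dB
∠H = 0.00° − 45.00° = -45.00°

At s = jω = j150:
pole (s+15): 15 + j150 → |·| = √(15²+150²) = √22725 ≈ 150.75, ∠ = arctan(150/15) ≈ 84.29°
|H| = 20 / 150.75 ≈ 0.13267
Gain = 20 log₁₀(0.13267) ≈ -17.54 dB
∠H = 0.00° − 84.29° = -84.29°

ω = 15: -0.5 dB, -45.0°; ω = 150: -17.5 dB, -84.3°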